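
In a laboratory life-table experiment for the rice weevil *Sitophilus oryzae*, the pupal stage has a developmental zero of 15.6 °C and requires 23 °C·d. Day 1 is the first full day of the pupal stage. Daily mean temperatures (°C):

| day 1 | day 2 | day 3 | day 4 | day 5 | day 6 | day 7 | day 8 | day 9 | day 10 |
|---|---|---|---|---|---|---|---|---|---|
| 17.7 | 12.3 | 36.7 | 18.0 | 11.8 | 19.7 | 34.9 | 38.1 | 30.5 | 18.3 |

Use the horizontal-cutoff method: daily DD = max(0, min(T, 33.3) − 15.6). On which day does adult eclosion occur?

Daily DD above 15.6 °C (capped at 17.7): 2.1, 0.0, 17.7, 2.4, 0.0, 4.1, 17.7, 17.7, 14.9, 2.7.
Cumulative: 2.1, 2.1, 19.8, 22.2, 22.2, 26.3, 44.0, 61.7, 76.6, 79.3.
The total first reaches 23 DD on day 6.

day 6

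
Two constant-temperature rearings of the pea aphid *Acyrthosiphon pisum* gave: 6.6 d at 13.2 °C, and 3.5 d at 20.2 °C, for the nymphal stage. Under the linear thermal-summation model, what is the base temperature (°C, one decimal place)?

5.3 °C

Equal thermal constants: D₁(T₁ − T_b) = D₂(T₂ − T_b).
6.6·(13.2 − T_b) = 3.5·(20.2 − T_b)
T_b = (6.6·13.2 − 3.5·20.2) / (6.6 − 3.5) = 16.42 / 3.1 = 5.297 °C ≈ 5.3 °C.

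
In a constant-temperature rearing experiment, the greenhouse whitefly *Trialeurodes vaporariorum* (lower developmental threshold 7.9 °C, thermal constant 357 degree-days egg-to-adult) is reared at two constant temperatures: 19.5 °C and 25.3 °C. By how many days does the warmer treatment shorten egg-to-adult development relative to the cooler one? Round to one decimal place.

10.3 days

At 19.5 °C: 357 / (19.5 − 7.9) = 357 / 11.6 = 30.776 d.
At 25.3 °C: 357 / (25.3 − 7.9) = 357 / 17.4 = 20.517 d.
Difference = |30.776 − 20.517| = 10.259 ≈ 10.3 days.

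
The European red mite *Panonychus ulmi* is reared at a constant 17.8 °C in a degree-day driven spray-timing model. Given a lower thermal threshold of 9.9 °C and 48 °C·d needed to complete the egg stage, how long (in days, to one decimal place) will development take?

Daily accumulation = 17.8 − 9.9 = 7.9 DD/day.
Duration = 48 / 7.9 = 6.076 ≈ 6.1 days.

6.1 days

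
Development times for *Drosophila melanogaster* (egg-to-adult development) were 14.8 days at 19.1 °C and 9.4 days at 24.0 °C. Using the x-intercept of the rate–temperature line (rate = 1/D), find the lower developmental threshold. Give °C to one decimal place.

10.6 °C

Under the model K = D·(T − T_b), so D₁·(T₁ − T_b) = D₂·(T₂ − T_b).
14.8·(19.1 − T_b) = 9.4·(24.0 − T_b)
T_b = (14.8·19.1 − 9.4·24.0) / (14.8 − 9.4) = 57.08 / 5.4 = 10.570 °C ≈ 10.6 °C.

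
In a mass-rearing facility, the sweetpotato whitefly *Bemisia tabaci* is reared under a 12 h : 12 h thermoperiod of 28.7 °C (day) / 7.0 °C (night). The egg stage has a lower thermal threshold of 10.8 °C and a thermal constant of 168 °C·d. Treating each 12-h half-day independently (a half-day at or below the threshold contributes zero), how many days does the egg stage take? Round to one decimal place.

Day half: max(0, 28.7 − 10.8) × 0.5 = 17.9 × 0.5 = 8.95 DD.
Night half: max(0, 7.0 − 10.8) × 0.5 = 0.0 × 0.5 = 0.00 DD.
Per 24 h: 8.95 DD/day.
Duration = 168 / 8.95 = 18.771 ≈ 18.8 days.

18.8 days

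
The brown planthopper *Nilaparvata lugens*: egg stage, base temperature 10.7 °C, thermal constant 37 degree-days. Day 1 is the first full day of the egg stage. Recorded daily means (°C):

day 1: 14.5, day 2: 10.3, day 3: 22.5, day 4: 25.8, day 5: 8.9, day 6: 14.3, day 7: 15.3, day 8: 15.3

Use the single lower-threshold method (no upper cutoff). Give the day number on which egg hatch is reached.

day 7

Daily DD above 10.7 °C: 3.8, 0.0, 11.8, 15.1, 0.0, 3.6, 4.6, 4.6.
Cumulative: 3.8, 3.8, 15.6, 30.7, 30.7, 34.3, 38.9, 43.5.
The total first reaches 37 DD on day 7.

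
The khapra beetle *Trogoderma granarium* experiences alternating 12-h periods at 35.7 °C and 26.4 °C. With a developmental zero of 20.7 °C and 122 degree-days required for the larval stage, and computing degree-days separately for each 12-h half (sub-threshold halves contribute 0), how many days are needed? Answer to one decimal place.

11.8 days

Day half: max(0, 35.7 − 20.7) × 0.5 = 15.0 × 0.5 = 7.50 DD.
Night half: max(0, 26.4 − 20.7) × 0.5 = 5.7 × 0.5 = 2.85 DD.
Per 24 h: 10.35 DD/day.
Duration = 122 / 10.35 = 11.787 ≈ 11.8 days.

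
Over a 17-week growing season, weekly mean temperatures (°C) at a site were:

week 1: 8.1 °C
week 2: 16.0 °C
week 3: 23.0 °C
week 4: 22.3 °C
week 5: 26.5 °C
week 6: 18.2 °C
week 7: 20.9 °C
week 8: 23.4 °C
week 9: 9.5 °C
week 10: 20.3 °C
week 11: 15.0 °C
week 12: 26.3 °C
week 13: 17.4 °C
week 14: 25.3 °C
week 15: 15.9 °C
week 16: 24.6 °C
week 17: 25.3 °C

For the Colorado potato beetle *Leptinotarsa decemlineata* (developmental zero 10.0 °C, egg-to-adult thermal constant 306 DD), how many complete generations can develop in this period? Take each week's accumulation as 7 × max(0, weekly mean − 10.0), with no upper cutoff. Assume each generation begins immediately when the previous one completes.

Weekly DD (7 × max(0, T̄ − 10.0)): 0.0, 42.0, 91.0, 86.1, 115.5, 57.4, 76.3, 93.8, 0.0, 72.1, 35.0, 114.1, 51.8, 107.1, 41.3, 102.2, 107.1.
Season total = 1192.8 DD.
Complete generations = ⌊1192.8 / 306⌋ = 3.

3 generations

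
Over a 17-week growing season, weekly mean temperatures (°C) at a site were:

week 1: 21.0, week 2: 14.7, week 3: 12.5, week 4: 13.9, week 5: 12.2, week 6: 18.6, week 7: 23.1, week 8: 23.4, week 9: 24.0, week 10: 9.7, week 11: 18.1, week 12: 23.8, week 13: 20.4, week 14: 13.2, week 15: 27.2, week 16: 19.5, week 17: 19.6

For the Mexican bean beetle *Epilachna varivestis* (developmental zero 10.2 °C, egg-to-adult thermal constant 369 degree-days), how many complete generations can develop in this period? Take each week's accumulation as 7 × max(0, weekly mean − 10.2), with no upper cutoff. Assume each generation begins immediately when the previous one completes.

2 generations

Weekly DD (7 × max(0, T̄ − 10.2)): 75.6, 31.5, 16.1, 25.9, 14.0, 58.8, 90.3, 92.4, 96.6, 0.0, 55.3, 95.2, 71.4, 21.0, 119.0, 65.1, 65.8.
Season total = 994.0 DD.
Complete generations = ⌊994.0 / 369⌋ = 2.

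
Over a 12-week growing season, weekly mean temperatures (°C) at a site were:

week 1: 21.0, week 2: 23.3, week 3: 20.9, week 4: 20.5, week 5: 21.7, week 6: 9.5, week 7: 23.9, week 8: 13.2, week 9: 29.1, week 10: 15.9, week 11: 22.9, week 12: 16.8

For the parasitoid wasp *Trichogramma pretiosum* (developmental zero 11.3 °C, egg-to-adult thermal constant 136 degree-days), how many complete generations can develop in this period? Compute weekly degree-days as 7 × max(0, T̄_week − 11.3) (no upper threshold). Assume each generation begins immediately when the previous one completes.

Weekly DD (7 × max(0, T̄ − 11.3)): 67.9, 84.0, 67.2, 64.4, 72.8, 0.0, 88.2, 13.3, 124.6, 32.2, 81.2, 38.5.
Season total = 734.3 DD.
Complete generations = ⌊734.3 / 136⌋ = 5.

5 generations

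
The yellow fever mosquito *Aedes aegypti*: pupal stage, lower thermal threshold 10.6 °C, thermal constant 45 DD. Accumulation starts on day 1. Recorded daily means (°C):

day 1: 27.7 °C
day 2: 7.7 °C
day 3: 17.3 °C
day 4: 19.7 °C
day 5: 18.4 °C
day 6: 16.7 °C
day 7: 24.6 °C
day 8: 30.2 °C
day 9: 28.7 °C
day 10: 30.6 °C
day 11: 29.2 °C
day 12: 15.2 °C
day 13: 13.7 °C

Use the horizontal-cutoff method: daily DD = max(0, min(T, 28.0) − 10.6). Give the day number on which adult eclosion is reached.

Daily DD above 10.6 °C (capped at 17.4): 17.1, 0.0, 6.7, 9.1, 7.8, 6.1, 14.0, 17.4, 17.4, 17.4, 17.4, 4.6, 3.1.
Cumulative: 17.1, 17.1, 23.8, 32.9, 40.7, 46.8, 60.8, 78.2, 95.6, 113.0, 130.4, 135.0, 138.1.
The total first reaches 45 DD on day 6.

day 6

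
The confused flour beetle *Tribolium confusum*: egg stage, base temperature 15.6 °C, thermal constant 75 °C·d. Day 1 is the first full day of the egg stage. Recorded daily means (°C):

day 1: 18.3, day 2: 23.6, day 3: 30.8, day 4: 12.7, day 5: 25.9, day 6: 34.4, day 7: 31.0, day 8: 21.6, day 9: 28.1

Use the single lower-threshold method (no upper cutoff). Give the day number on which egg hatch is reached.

Daily DD above 15.6 °C: 2.7, 8.0, 15.2, 0.0, 10.3, 18.8, 15.4, 6.0, 12.5.
Cumulative: 2.7, 10.7, 25.9, 25.9, 36.2, 55.0, 70.4, 76.4, 88.9.
The total first reaches 75 DD on day 8.

day 8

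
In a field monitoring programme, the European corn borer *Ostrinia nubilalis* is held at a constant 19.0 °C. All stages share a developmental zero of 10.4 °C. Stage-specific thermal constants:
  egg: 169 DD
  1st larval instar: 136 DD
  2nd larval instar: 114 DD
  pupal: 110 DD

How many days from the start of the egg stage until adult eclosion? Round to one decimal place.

Daily accumulation at 19.0 °C = 19.0 − 10.4 = 8.6 DD/day.
Total K = 169 + 136 + 114 + 110 = 529 DD.
Total duration = 529 / 8.6 = 61.512 ≈ 61.5 days.

61.5 days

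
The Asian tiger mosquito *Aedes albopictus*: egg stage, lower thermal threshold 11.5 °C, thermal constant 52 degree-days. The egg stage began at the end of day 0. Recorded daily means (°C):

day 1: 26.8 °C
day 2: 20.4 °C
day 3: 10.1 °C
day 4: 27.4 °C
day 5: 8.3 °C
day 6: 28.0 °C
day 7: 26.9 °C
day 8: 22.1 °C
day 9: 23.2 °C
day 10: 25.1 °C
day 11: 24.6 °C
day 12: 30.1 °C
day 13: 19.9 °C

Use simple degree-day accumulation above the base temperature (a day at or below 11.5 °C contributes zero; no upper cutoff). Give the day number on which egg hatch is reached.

Daily DD above 11.5 °C: 15.3, 8.9, 0.0, 15.9, 0.0, 16.5, 15.4, 10.6, 11.7, 13.6, 13.1, 18.6, 8.4.
Cumulative: 15.3, 24.2, 24.2, 40.1, 40.1, 56.6, 72.0, 82.6, 94.3, 107.9, 121.0, 139.6, 148.0.
The total first reaches 52 DD on day 6.

day 6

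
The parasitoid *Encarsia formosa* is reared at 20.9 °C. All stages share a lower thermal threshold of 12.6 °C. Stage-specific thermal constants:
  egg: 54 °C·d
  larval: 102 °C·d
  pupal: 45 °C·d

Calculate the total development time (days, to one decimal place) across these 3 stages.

Daily accumulation at 20.9 °C = 20.9 − 12.6 = 8.3 DD/day.
Total K = 54 + 102 + 45 = 201 DD.
Total duration = 201 / 8.3 = 24.217 ≈ 24.2 days.

24.2 days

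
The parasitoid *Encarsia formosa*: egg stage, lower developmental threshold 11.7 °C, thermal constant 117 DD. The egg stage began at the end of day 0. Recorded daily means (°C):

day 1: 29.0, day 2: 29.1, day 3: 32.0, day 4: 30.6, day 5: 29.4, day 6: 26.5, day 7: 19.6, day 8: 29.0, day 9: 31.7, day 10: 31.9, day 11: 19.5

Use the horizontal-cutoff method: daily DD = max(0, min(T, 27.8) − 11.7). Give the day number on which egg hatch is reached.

day 8

Daily DD above 11.7 °C (capped at 16.1): 16.1, 16.1, 16.1, 16.1, 16.1, 14.8, 7.9, 16.1, 16.1, 16.1, 7.8.
Cumulative: 16.1, 32.2, 48.3, 64.4, 80.5, 95.3, 103.2, 119.3, 135.4, 151.5, 159.3.
The total first reaches 117 DD on day 8.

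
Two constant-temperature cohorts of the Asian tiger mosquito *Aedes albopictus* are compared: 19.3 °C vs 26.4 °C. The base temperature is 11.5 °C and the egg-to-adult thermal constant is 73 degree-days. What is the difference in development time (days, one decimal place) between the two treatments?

At 19.3 °C: 73 / (19.3 − 11.5) = 73 / 7.8 = 9.359 d.
At 26.4 °C: 73 / (26.4 − 11.5) = 73 / 14.9 = 4.899 d.
Difference = |9.359 − 4.899| = 4.460 ≈ 4.5 days.

4.5 days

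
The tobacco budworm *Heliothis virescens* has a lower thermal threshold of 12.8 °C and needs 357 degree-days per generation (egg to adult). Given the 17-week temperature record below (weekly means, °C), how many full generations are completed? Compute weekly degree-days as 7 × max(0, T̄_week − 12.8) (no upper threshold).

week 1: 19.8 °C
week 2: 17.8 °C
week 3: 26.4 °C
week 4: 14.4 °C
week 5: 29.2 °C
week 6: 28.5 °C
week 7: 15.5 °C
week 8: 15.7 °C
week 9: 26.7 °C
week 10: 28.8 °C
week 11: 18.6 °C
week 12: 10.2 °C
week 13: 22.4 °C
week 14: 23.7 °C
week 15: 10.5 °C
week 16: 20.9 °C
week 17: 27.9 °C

Weekly DD (7 × max(0, T̄ − 12.8)): 49.0, 35.0, 95.2, 11.2, 114.8, 109.9, 18.9, 20.3, 97.3, 112.0, 40.6, 0.0, 67.2, 76.3, 0.0, 56.7, 105.7.
Season total = 1010.1 DD.
Complete generations = ⌊1010.1 / 357⌋ = 2.

2 generations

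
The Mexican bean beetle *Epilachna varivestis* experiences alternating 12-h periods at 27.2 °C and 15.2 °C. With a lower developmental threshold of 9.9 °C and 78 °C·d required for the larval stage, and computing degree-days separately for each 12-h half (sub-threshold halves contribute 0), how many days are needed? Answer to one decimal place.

6.9 days

Day half: max(0, 27.2 − 9.9) × 0.5 = 17.3 × 0.5 = 8.65 DD.
Night half: max(0, 15.2 − 9.9) × 0.5 = 5.3 × 0.5 = 2.65 DD.
Per 24 h: 11.30 DD/day.
Duration = 78 / 11.30 = 6.903 ≈ 6.9 days.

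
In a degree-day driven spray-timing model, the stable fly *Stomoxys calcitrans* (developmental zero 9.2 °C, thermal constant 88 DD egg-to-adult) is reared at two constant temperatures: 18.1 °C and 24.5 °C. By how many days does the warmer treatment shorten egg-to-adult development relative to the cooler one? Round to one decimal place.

At 18.1 °C: 88 / (18.1 − 9.2) = 88 / 8.9 = 9.888 d.
At 24.5 °C: 88 / (24.5 − 9.2) = 88 / 15.3 = 5.752 d.
Difference = |9.888 − 5.752| = 4.136 ≈ 4.1 days.

4.1 days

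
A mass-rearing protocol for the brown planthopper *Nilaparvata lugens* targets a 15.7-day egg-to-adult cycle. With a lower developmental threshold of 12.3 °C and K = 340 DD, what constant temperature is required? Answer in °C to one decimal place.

Required daily accumulation = 340 / 15.7 = 21.656 DD/day.
T = T_base + 21.656 = 12.3 + 21.656 = 33.956 ≈ 34.0 °C.

34.0 °C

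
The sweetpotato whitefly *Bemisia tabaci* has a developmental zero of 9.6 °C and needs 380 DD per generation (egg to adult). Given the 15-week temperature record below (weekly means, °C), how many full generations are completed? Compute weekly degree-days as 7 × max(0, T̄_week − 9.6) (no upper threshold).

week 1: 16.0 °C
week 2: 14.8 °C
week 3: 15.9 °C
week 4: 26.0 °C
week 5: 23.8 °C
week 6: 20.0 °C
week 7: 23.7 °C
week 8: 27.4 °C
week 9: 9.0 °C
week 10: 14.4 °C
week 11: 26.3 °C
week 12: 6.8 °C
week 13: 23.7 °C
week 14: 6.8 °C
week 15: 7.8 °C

2 generations

Weekly DD (7 × max(0, T̄ − 9.6)): 44.8, 36.4, 44.1, 114.8, 99.4, 72.8, 98.7, 124.6, 0.0, 33.6, 116.9, 0.0, 98.7, 0.0, 0.0.
Season total = 884.8 DD.
Complete generations = ⌊884.8 / 380⌋ = 2.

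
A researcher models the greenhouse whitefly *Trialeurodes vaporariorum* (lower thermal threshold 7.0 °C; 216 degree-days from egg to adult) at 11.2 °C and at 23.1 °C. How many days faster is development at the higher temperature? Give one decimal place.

38.0 days

At 11.2 °C: 216 / (11.2 − 7.0) = 216 / 4.2 = 51.429 d.
At 23.1 °C: 216 / (23.1 − 7.0) = 216 / 16.1 = 13.416 d.
Difference = |51.429 − 13.416| = 38.012 ≈ 38.0 days.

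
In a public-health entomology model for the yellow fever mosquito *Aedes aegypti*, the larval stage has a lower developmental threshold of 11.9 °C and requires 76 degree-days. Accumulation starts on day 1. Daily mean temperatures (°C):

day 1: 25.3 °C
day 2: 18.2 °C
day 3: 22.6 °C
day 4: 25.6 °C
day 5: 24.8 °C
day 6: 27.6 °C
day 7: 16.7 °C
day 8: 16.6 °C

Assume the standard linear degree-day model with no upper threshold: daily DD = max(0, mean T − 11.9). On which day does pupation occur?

day 7

Daily DD above 11.9 °C: 13.4, 6.3, 10.7, 13.7, 12.9, 15.7, 4.8, 4.7.
Cumulative: 13.4, 19.7, 30.4, 44.1, 57.0, 72.7, 77.5, 82.2.
The total first reaches 76 DD on day 7.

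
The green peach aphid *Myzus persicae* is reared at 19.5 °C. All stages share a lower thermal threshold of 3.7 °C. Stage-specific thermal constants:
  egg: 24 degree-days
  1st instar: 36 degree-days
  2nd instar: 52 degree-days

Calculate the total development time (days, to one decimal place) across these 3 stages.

7.1 days

Daily accumulation at 19.5 °C = 19.5 − 3.7 = 15.8 DD/day.
Total K = 24 + 36 + 52 = 112 DD.
Total duration = 112 / 15.8 = 7.089 ≈ 7.1 days.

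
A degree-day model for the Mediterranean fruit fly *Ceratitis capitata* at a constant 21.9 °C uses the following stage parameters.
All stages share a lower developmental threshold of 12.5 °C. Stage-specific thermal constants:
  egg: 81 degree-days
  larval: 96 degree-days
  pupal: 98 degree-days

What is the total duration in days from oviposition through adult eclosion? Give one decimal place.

Daily accumulation at 21.9 °C = 21.9 − 12.5 = 9.4 DD/day.
Total K = 81 + 96 + 98 = 275 DD.
Total duration = 275 / 9.4 = 29.255 ≈ 29.3 days.

29.3 days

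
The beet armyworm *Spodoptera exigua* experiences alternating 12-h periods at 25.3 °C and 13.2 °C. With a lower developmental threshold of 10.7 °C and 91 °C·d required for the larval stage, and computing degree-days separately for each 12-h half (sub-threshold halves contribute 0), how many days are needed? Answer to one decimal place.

Day half: max(0, 25.3 − 10.7) × 0.5 = 14.6 × 0.5 = 7.30 DD.
Night half: max(0, 13.2 − 10.7) × 0.5 = 2.5 × 0.5 = 1.25 DD.
Per 24 h: 8.55 DD/day.
Duration = 91 / 8.55 = 10.643 ≈ 10.6 days.

10.6 days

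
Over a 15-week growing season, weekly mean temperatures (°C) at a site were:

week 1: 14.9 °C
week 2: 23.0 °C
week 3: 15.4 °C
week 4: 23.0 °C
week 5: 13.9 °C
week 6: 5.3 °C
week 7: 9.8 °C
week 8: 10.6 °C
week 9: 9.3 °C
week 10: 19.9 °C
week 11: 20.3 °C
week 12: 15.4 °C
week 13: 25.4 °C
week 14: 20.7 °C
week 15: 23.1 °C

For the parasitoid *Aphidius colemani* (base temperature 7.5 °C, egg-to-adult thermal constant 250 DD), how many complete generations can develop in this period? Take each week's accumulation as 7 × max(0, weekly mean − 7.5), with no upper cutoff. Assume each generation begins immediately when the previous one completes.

3 generations

Weekly DD (7 × max(0, T̄ − 7.5)): 51.8, 108.5, 55.3, 108.5, 44.8, 0.0, 16.1, 21.7, 12.6, 86.8, 89.6, 55.3, 125.3, 92.4, 109.2.
Season total = 977.9 DD.
Complete generations = ⌊977.9 / 250⌋ = 3.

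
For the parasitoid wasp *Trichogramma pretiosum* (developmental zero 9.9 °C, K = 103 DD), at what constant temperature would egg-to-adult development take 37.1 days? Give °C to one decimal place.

12.7 °C

Required daily accumulation = 103 / 37.1 = 2.776 DD/day.
T = T_base + 2.776 = 9.9 + 2.776 = 12.676 ≈ 12.7 °C.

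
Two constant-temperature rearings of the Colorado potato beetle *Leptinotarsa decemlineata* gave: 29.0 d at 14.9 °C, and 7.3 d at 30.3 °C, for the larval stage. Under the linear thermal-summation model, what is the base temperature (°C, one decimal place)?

9.7 °C

Under the model K = D·(T − T_b), so D₁·(T₁ − T_b) = D₂·(T₂ − T_b).
29.0·(14.9 − T_b) = 7.3·(30.3 − T_b)
T_b = (29.0·14.9 − 7.3·30.3) / (29.0 − 7.3) = 210.91 / 21.7 = 9.719 °C ≈ 9.7 °C.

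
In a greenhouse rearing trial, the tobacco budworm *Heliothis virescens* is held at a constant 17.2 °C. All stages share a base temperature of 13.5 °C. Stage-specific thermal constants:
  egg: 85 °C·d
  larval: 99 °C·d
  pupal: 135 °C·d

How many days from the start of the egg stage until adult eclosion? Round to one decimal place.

86.2 days

Daily accumulation at 17.2 °C = 17.2 − 13.5 = 3.7 DD/day.
Total K = 85 + 99 + 135 = 319 DD.
Total duration = 319 / 3.7 = 86.216 ≈ 86.2 days.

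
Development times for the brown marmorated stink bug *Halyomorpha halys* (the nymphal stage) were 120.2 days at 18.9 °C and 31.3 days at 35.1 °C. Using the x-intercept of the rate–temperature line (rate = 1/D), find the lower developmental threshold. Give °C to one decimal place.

13.2 °C

Under the model K = D·(T − T_b), so D₁·(T₁ − T_b) = D₂·(T₂ − T_b).
120.2·(18.9 − T_b) = 31.3·(35.1 − T_b)
T_b = (120.2·18.9 − 31.3·35.1) / (120.2 − 31.3) = 1173.15 / 88.9 = 13.196 °C ≈ 13.2 °C.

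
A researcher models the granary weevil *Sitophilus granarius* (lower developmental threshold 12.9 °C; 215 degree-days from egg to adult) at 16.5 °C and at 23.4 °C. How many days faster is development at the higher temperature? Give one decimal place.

At 16.5 °C: 215 / (16.5 − 12.9) = 215 / 3.6 = 59.722 d.
At 23.4 °C: 215 / (23.4 − 12.9) = 215 / 10.5 = 20.476 d.
Difference = |59.722 − 20.476| = 39.246 ≈ 39.2 days.

39.2 days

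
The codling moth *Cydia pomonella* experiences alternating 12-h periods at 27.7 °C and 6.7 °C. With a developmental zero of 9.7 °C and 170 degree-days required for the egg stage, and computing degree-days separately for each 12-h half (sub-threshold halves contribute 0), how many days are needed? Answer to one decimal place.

18.9 days

Day half: max(0, 27.7 − 9.7) × 0.5 = 18.0 × 0.5 = 9.00 DD.
Night half: max(0, 6.7 − 9.7) × 0.5 = 0.0 × 0.5 = 0.00 DD.
Per 24 h: 9.00 DD/day.
Duration = 170 / 9.00 = 18.889 ≈ 18.9 days.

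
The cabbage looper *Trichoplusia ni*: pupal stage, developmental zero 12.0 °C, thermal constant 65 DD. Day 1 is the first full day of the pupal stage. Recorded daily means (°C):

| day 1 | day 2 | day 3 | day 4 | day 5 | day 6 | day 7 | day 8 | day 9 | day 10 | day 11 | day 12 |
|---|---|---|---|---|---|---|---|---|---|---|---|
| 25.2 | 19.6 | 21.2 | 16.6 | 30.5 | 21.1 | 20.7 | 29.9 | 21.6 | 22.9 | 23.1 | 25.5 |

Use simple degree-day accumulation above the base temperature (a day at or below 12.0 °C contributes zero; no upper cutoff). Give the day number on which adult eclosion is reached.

Daily DD above 12.0 °C: 13.2, 7.6, 9.2, 4.6, 18.5, 9.1, 8.7, 17.9, 9.6, 10.9, 11.1, 13.5.
Cumulative: 13.2, 20.8, 30.0, 34.6, 53.1, 62.2, 70.9, 88.8, 98.4, 109.3, 120.4, 133.9.
The total first reaches 65 DD on day 7.

day 7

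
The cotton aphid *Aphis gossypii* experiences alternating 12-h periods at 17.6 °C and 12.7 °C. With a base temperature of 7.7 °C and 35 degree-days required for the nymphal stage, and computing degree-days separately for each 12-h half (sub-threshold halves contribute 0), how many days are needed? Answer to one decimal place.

4.7 days

Day half: max(0, 17.6 − 7.7) × 0.5 = 9.9 × 0.5 = 4.95 DD.
Night half: max(0, 12.7 − 7.7) × 0.5 = 5.0 × 0.5 = 2.50 DD.
Per 24 h: 7.45 DD/day.
Duration = 35 / 7.45 = 4.698 ≈ 4.7 days.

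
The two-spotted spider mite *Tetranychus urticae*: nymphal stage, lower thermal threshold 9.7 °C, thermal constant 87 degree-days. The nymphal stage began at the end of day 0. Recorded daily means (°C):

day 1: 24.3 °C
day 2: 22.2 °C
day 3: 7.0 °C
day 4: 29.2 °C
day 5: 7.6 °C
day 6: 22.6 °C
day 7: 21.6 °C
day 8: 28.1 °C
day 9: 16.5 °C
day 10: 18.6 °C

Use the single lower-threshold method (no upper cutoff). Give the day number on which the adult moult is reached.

Daily DD above 9.7 °C: 14.6, 12.5, 0.0, 19.5, 0.0, 12.9, 11.9, 18.4, 6.8, 8.9.
Cumulative: 14.6, 27.1, 27.1, 46.6, 46.6, 59.5, 71.4, 89.8, 96.6, 105.5.
The total first reaches 87 DD on day 8.

day 8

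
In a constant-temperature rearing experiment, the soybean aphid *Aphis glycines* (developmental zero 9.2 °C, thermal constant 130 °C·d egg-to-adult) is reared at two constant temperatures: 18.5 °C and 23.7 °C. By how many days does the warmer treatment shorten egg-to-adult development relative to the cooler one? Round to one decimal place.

At 18.5 °C: 130 / (18.5 − 9.2) = 130 / 9.3 = 13.978 d.
At 23.7 °C: 130 / (23.7 − 9.2) = 130 / 14.5 = 8.966 d.
Difference = |13.978 − 8.966| = 5.013 ≈ 5.0 days.

5.0 days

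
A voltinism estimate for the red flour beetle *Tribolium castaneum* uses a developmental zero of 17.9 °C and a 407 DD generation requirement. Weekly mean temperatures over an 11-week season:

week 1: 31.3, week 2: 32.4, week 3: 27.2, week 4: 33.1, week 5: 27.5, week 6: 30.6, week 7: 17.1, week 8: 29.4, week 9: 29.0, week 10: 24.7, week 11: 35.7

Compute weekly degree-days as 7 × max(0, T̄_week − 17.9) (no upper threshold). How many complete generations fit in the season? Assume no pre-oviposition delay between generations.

2 generations

Weekly DD (7 × max(0, T̄ − 17.9)): 93.8, 101.5, 65.1, 106.4, 67.2, 88.9, 0.0, 80.5, 77.7, 47.6, 124.6.
Season total = 853.3 DD.
Complete generations = ⌊853.3 / 407⌋ = 2.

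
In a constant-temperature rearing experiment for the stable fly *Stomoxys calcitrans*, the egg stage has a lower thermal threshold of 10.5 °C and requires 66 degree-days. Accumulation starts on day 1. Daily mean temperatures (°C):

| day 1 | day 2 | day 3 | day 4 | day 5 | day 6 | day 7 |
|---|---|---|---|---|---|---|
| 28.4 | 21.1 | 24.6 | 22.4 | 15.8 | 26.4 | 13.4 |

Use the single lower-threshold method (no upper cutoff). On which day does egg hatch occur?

Daily DD above 10.5 °C: 17.9, 10.6, 14.1, 11.9, 5.3, 15.9, 2.9.
Cumulative: 17.9, 28.5, 42.6, 54.5, 59.8, 75.7, 78.6.
The total first reaches 66 DD on day 6.

day 6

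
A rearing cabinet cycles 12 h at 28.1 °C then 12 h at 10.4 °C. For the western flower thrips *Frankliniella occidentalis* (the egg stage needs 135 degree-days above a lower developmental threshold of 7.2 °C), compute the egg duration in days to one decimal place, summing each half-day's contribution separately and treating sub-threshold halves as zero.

Day half: max(0, 28.1 − 7.2) × 0.5 = 20.9 × 0.5 = 10.45 DD.
Night half: max(0, 10.4 − 7.2) × 0.5 = 3.2 × 0.5 = 1.60 DD.
Per 24 h: 12.05 DD/day.
Duration = 135 / 12.05 = 11.203 ≈ 11.2 days.

11.2 days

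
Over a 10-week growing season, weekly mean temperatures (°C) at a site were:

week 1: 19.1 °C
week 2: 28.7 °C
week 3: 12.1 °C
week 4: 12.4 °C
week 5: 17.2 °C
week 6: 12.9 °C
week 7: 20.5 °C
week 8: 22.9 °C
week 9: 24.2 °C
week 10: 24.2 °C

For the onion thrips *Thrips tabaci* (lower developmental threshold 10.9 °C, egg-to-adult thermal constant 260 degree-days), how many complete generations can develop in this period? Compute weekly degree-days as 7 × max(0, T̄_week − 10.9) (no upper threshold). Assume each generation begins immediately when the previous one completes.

2 generations

Weekly DD (7 × max(0, T̄ − 10.9)): 57.4, 124.6, 8.4, 10.5, 44.1, 14.0, 67.2, 84.0, 93.1, 93.1.
Season total = 596.4 DD.
Complete generations = ⌊596.4 / 260⌋ = 2.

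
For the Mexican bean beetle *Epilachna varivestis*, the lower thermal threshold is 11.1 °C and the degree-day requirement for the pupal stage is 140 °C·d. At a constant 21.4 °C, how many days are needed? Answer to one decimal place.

Daily accumulation = 21.4 − 11.1 = 10.3 DD/day.
Duration = 140 / 10.3 = 13.592 ≈ 13.6 days.

13.6 days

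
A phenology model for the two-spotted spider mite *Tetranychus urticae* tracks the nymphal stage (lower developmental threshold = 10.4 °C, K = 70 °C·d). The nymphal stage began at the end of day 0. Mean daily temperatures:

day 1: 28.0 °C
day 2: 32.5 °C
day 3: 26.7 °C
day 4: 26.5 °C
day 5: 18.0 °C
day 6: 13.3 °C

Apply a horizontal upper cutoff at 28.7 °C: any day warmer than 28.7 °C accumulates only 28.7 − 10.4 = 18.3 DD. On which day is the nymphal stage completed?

day 5

Daily DD above 10.4 °C (capped at 18.3): 17.6, 18.3, 16.3, 16.1, 7.6, 2.9.
Cumulative: 17.6, 35.9, 52.2, 68.3, 75.9, 78.8.
The total first reaches 70 DD on day 5.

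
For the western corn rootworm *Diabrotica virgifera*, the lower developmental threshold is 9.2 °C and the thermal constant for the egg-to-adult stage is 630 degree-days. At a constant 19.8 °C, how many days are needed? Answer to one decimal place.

59.4 days

Daily accumulation = 19.8 − 9.2 = 10.6 DD/day.
Duration = 630 / 10.6 = 59.434 ≈ 59.4 days.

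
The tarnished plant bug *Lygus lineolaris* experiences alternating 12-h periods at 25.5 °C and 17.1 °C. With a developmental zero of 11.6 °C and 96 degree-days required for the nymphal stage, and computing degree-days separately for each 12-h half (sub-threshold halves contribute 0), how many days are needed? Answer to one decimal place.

9.9 days

Day half: max(0, 25.5 − 11.6) × 0.5 = 13.9 × 0.5 = 6.95 DD.
Night half: max(0, 17.1 − 11.6) × 0.5 = 5.5 × 0.5 = 2.75 DD.
Per 24 h: 9.70 DD/day.
Duration = 96 / 9.70 = 9.897 ≈ 9.9 days.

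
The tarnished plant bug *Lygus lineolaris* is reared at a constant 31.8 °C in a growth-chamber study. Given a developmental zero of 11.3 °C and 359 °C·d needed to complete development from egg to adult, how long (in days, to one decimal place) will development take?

17.5 days

Daily accumulation = 31.8 − 11.3 = 20.5 DD/day.
Duration = 359 / 20.5 = 17.512 ≈ 17.5 days.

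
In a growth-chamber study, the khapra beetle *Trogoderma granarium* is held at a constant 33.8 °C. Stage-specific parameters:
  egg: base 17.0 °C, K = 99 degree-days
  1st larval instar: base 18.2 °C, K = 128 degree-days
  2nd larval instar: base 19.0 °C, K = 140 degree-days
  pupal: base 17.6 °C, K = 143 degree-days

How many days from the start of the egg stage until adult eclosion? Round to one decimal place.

32.4 days

egg: 99 / (33.8 − 17.0) = 99 / 16.8 = 5.893 d.
1st larval instar: 128 / (33.8 − 18.2) = 128 / 15.6 = 8.205 d.
2nd larval instar: 140 / (33.8 − 19.0) = 140 / 14.8 = 9.459 d.
pupal: 143 / (33.8 − 17.6) = 143 / 16.2 = 8.827 d.
Sum = 32.385 ≈ 32.4 days.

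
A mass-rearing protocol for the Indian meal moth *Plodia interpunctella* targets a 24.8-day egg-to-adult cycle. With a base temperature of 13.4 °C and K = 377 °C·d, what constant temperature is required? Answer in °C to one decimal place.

Required daily accumulation = 377 / 24.8 = 15.202 DD/day.
T = T_base + 15.202 = 13.4 + 15.202 = 28.602 ≈ 28.6 °C.

28.6 °C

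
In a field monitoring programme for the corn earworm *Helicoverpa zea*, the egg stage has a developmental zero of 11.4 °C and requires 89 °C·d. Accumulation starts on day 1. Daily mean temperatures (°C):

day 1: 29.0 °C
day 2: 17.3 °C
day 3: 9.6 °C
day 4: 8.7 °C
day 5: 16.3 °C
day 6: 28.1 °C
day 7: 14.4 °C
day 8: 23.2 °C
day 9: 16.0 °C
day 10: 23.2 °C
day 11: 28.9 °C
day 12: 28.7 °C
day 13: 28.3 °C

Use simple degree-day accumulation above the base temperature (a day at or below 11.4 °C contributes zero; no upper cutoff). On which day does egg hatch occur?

day 11

Daily DD above 11.4 °C: 17.6, 5.9, 0.0, 0.0, 4.9, 16.7, 3.0, 11.8, 4.6, 11.8, 17.5, 17.3, 16.9.
Cumulative: 17.6, 23.5, 23.5, 23.5, 28.4, 45.1, 48.1, 59.9, 64.5, 76.3, 93.8, 111.1, 128.0.
The total first reaches 89 DD on day 11.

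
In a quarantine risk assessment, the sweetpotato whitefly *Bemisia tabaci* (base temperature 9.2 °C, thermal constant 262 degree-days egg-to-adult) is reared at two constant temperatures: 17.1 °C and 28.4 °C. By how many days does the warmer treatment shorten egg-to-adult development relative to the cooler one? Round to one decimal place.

At 17.1 °C: 262 / (17.1 − 9.2) = 262 / 7.9 = 33.165 d.
At 28.4 °C: 262 / (28.4 − 9.2) = 262 / 19.2 = 13.646 d.
Difference = |33.165 − 13.646| = 19.519 ≈ 19.5 days.

19.5 days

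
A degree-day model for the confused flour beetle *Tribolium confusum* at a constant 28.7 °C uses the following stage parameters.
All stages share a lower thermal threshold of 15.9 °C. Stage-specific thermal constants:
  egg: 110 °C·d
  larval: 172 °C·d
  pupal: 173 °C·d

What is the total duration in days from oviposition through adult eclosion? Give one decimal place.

Daily accumulation at 28.7 °C = 28.7 − 15.9 = 12.8 DD/day.
Total K = 110 + 172 + 173 = 455 DD.
Total duration = 455 / 12.8 = 35.547 ≈ 35.5 days.

35.5 days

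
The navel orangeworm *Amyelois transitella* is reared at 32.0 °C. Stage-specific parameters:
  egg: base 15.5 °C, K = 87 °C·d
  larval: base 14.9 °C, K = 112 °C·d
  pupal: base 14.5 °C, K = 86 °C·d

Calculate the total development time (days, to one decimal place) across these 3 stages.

16.7 days

egg: 87 / (32.0 − 15.5) = 87 / 16.5 = 5.273 d.
larval: 112 / (32.0 − 14.9) = 112 / 17.1 = 6.550 d.
pupal: 86 / (32.0 − 14.5) = 86 / 17.5 = 4.914 d.
Sum = 16.737 ≈ 16.7 days.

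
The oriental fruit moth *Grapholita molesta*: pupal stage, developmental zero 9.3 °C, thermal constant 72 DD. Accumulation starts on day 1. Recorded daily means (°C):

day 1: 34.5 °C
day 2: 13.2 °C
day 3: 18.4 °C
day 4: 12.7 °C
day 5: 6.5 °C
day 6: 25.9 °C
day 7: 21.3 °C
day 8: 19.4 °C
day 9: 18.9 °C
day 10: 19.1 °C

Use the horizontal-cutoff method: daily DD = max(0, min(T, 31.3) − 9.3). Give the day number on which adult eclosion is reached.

day 8

Daily DD above 9.3 °C (capped at 22.0): 22.0, 3.9, 9.1, 3.4, 0.0, 16.6, 12.0, 10.1, 9.6, 9.8.
Cumulative: 22.0, 25.9, 35.0, 38.4, 38.4, 55.0, 67.0, 77.1, 86.7, 96.5.
The total first reaches 72 DD on day 8.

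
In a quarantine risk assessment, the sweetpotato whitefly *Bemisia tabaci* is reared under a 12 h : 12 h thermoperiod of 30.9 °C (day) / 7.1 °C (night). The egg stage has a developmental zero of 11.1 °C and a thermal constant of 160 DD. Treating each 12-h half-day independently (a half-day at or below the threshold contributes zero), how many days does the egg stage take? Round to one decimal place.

16.2 days

Day half: max(0, 30.9 − 11.1) × 0.5 = 19.8 × 0.5 = 9.90 DD.
Night half: max(0, 7.1 − 11.1) × 0.5 = 0.0 × 0.5 = 0.00 DD.
Per 24 h: 9.90 DD/day.
Duration = 160 / 9.90 = 16.162 ≈ 16.2 days.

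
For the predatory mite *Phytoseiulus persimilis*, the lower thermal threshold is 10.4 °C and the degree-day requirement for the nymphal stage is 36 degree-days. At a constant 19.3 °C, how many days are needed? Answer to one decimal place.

Daily accumulation = 19.3 − 10.4 = 8.9 DD/day.
Duration = 36 / 8.9 = 4.045 ≈ 4.0 days.

4.0 days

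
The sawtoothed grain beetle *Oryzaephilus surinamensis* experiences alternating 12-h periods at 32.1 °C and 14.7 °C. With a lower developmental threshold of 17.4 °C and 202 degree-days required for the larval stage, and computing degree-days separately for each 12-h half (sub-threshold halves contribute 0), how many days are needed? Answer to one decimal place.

Day half: max(0, 32.1 − 17.4) × 0.5 = 14.7 × 0.5 = 7.35 DD.
Night half: max(0, 14.7 − 17.4) × 0.5 = 0.0 × 0.5 = 0.00 DD.
Per 24 h: 7.35 DD/day.
Duration = 202 / 7.35 = 27.483 ≈ 27.5 days.

27.5 days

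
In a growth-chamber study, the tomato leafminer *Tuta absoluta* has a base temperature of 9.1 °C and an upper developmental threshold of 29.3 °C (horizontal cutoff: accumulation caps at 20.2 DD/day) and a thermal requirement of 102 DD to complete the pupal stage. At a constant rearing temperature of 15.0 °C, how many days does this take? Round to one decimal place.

Daily accumulation = 15.0 − 9.1 = 5.9 DD/day.
Duration = 102 / 5.9 = 17.288 ≈ 17.3 days.

17.3 days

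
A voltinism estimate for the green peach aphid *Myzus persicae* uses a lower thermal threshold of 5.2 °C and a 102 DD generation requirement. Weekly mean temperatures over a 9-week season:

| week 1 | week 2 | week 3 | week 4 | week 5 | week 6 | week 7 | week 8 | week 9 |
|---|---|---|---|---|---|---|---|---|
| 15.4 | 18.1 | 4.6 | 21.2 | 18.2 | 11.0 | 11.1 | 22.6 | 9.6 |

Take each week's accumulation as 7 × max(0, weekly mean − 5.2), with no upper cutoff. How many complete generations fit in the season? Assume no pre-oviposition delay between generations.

Weekly DD (7 × max(0, T̄ − 5.2)): 71.4, 90.3, 0.0, 112.0, 91.0, 40.6, 41.3, 121.8, 30.8.
Season total = 599.2 DD.
Complete generations = ⌊599.2 / 102⌋ = 5.

5 generations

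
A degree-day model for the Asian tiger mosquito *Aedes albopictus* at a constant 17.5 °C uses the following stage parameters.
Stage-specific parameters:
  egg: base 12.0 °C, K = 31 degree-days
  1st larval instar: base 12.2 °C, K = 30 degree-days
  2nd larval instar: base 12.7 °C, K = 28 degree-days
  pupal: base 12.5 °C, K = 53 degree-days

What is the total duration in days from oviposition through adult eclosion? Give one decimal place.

27.7 days

egg: 31 / (17.5 − 12.0) = 31 / 5.5 = 5.636 d.
1st larval instar: 30 / (17.5 − 12.2) = 30 / 5.3 = 5.660 d.
2nd larval instar: 28 / (17.5 − 12.7) = 28 / 4.8 = 5.833 d.
pupal: 53 / (17.5 − 12.5) = 53 / 5.0 = 10.600 d.
Sum = 27.730 ≈ 27.7 days.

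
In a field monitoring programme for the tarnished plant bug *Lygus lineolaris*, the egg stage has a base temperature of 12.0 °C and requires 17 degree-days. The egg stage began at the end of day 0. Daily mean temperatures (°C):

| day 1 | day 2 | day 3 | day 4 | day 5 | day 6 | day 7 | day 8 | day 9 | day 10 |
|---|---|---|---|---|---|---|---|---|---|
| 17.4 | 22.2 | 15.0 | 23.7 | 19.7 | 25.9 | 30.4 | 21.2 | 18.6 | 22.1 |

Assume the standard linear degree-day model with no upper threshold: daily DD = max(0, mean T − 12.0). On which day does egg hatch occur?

Daily DD above 12.0 °C: 5.4, 10.2, 3.0, 11.7, 7.7, 13.9, 18.4, 9.2, 6.6, 10.1.
Cumulative: 5.4, 15.6, 18.6, 30.3, 38.0, 51.9, 70.3, 79.5, 86.1, 96.2.
The total first reaches 17 DD on day 3.

day 3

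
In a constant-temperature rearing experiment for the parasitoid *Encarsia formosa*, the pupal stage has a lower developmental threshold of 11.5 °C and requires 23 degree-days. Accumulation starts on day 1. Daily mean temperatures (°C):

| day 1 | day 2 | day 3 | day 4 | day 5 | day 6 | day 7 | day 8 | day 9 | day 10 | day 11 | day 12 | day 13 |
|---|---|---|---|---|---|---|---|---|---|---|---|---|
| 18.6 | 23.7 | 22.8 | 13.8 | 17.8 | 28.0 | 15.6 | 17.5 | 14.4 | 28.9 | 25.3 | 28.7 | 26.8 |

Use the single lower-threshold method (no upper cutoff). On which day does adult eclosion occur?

day 3

Daily DD above 11.5 °C: 7.1, 12.2, 11.3, 2.3, 6.3, 16.5, 4.1, 6.0, 2.9, 17.4, 13.8, 17.2, 15.3.
Cumulative: 7.1, 19.3, 30.6, 32.9, 39.2, 55.7, 59.8, 65.8, 68.7, 86.1, 99.9, 117.1, 132.4.
The total first reaches 23 DD on day 3.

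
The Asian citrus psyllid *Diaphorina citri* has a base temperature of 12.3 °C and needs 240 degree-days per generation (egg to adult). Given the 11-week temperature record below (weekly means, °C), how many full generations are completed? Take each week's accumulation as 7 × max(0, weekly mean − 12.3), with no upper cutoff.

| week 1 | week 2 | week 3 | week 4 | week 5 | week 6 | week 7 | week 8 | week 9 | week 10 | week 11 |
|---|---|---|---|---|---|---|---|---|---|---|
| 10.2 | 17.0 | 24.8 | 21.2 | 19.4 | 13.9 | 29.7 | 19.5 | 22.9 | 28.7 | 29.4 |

Weekly DD (7 × max(0, T̄ − 12.3)): 0.0, 32.9, 87.5, 62.3, 49.7, 11.2, 121.8, 50.4, 74.2, 114.8, 119.7.
Season total = 724.5 DD.
Complete generations = ⌊724.5 / 240⌋ = 3.

3 generations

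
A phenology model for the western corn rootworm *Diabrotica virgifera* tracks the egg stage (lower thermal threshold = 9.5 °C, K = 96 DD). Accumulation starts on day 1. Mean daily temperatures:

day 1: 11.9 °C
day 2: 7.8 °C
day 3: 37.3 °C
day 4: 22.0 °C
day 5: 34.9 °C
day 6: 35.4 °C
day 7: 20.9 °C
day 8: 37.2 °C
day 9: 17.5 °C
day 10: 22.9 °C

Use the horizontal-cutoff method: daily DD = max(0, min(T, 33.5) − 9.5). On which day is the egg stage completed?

Daily DD above 9.5 °C (capped at 24.0): 2.4, 0.0, 24.0, 12.5, 24.0, 24.0, 11.4, 24.0, 8.0, 13.4.
Cumulative: 2.4, 2.4, 26.4, 38.9, 62.9, 86.9, 98.3, 122.3, 130.3, 143.7.
The total first reaches 96 DD on day 7.

day 7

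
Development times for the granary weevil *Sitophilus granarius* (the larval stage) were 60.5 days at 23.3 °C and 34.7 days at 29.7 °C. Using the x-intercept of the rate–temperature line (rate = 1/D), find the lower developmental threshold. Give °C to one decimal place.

14.7 °C

Equal thermal constants: D₁(T₁ − T_b) = D₂(T₂ − T_b).
60.5·(23.3 − T_b) = 34.7·(29.7 − T_b)
T_b = (60.5·23.3 − 34.7·29.7) / (60.5 − 34.7) = 379.06 / 25.8 = 14.692 °C ≈ 14.7 °C.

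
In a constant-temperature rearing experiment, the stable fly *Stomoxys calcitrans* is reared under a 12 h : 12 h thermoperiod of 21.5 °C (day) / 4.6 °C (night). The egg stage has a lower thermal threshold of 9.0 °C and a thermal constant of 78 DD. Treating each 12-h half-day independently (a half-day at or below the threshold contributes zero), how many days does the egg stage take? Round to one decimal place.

Day half: max(0, 21.5 − 9.0) × 0.5 = 12.5 × 0.5 = 6.25 DD.
Night half: max(0, 4.6 − 9.0) × 0.5 = 0.0 × 0.5 = 0.00 DD.
Per 24 h: 6.25 DD/day.
Duration = 78 / 6.25 = 12.480 ≈ 12.5 days.

12.5 days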